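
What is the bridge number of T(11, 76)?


The bridge number of T(p,q) is min(p,q).
min(11, 76) = 11

11


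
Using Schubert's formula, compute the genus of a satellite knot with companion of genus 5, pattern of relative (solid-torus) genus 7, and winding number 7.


Schubert: g(satellite) = g_rel(pattern) + |winding| * g(companion),
where g_rel(pattern) is the genus of the pattern relative to the solid torus.
= 7 + 7 * 5
= 7 + 35 = 42

42


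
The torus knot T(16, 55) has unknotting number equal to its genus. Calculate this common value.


For a torus knot T(p,q), both the unknotting number and genus equal (p-1)(q-1)/2.
= (16-1)(55-1)/2
= 15*54/2
= 810/2 = 405

405


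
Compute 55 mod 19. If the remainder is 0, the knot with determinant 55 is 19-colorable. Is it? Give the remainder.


Step 1: A knot is p-colorable if and only if p divides its determinant.
Step 2: Compute 55 mod 19.
55 = 2 * 19 + 17
Step 3: 55 mod 19 = 17
Step 4: The knot is 19-colorable: no

17


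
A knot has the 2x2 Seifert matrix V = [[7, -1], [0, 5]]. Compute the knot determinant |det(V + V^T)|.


Step 1: Form V + V^T where V = [[7, -1], [0, 5]]
  V^T = [[7, 0], [-1, 5]]
  V + V^T = [[14, -1], [-1, 10]]
Step 2: det(V + V^T) = 14*10 - (-1)*(-1)
  = 140 - 1 = 139
Step 3: Knot determinant = |det(V + V^T)| = |139| = 139

139


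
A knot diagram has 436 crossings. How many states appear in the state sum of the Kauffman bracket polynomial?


Each crossing contributes 2 choices (A-smoothing or B-smoothing).
Total states = 2^436 = 177450860423732151013018507785157357019931972824052260810910693159335763699560039874558361990664932998233037501529828597054346100736

177450860423732151013018507785157357019931972824052260810910693159335763699560039874558361990664932998233037501529828597054346100736


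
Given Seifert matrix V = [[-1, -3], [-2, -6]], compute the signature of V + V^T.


Step 1: V + V^T = [[-2, -5], [-5, -12]]
Step 2: trace = -14, det = -1
Step 3: Discriminant = (-14)^2 - 4*(-1) = 200
Step 4: Eigenvalues: 0.0710678, -14.0711
Step 5: Signature = (# positive eigenvalues) - (# negative eigenvalues) = 0

0


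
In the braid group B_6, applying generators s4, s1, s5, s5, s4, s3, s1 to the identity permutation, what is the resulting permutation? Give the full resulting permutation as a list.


Starting with identity [1, 2, 3, 4, 5, 6].
Apply generators in sequence:
  After s4: [1, 2, 3, 5, 4, 6]
  After s1: [2, 1, 3, 5, 4, 6]
  After s5: [2, 1, 3, 5, 6, 4]
  After s5: [2, 1, 3, 5, 4, 6]
  After s4: [2, 1, 3, 4, 5, 6]
  After s3: [2, 1, 4, 3, 5, 6]
  After s1: [1, 2, 4, 3, 5, 6]
Final permutation: [1, 2, 4, 3, 5, 6]

[1, 2, 4, 3, 5, 6]


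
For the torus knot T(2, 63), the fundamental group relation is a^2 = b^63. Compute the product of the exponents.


The relation is a^2 = b^63.
Product of exponents = 2 * 63
= 126

126


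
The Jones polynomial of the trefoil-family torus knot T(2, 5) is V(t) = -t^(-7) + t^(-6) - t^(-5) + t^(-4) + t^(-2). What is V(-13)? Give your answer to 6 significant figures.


Substituting t = -13 into V(t) = -t^(-7) + t^(-6) - t^(-5) + t^(-4) + t^(-2):
  (-)t^(-7) = 1.59366e-08
  (+)t^(-6) = 2.07176e-07
  (-)t^(-5) = 2.69329e-06
  (+)t^(-4) = 3.50128e-05
  (+)t^(-2) = 0.00591716
Sum = (1.59366e-08) + (2.07176e-07) + (2.69329e-06) + (3.50128e-05) + (0.00591716)
= 0.005955088947
Rounded to 6 significant figures: 0.00595509

0.00595509


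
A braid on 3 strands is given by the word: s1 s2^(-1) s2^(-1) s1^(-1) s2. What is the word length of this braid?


The word length counts the number of generators (including inverses).
Listing each generator: s1, s2^(-1), s2^(-1), s1^(-1), s2
There are 5 generators in this braid word.

5


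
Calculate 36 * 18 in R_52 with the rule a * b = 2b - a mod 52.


36 * 18 = 2*18 - 36 mod 52
= 36 - 36 mod 52
= 0 mod 52 = 0

0


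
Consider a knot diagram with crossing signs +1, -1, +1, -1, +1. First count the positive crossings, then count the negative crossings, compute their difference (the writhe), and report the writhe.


Step 1: Count positive crossings (+1).
Positive crossings: 3
Step 2: Count negative crossings (-1).
Negative crossings: 2
Step 3: Writhe = (positive) - (negative)
w = 3 - 2 = 1
Step 4: |w| = 1, and w is positive

1


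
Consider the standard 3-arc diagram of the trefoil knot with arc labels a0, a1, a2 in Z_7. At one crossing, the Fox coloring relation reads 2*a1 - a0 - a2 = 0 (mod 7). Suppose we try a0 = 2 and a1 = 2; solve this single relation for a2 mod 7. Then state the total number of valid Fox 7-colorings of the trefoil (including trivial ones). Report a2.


Step 1: Apply the given crossing relation 2*a1 - a0 - a2 = 0 (mod 7).
  a2 = 2*a1 - a0 mod 7
  a2 = 2*2 - 2 mod 7
  a2 = 4 - 2 mod 7
  a2 = 2 mod 7 = 2
Step 2: The trefoil has determinant 3.
  Number of Fox p-colorings (p prime) is p^2 if p = 3, else p.
  Since 7 does not divide 3, only trivial (constant) colorings exist.
  (Here a0 = a1 = a2 = 2, the constant coloring, which is valid.)
  Total colorings = 7
Step 3: a2 = 2, total Fox 7-colorings = 7

2


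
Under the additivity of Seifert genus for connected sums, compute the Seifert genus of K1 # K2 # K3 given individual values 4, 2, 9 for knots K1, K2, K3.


The Seifert genus is additive under connected sum.
Seifert genus(K1 # K2 # K3) = (4) + (2) + (9)
= 15

15


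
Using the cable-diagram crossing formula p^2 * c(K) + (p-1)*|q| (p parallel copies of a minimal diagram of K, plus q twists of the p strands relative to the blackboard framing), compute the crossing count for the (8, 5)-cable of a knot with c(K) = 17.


Step 1: Each of the c(K) crossings of the companion diagram becomes p*p = p^2 crossings among the p parallel strands, and each of the |q| twists s_1 s_2 ... s_(p-1) adds (p-1) crossings.
  Crossings = p^2 * c(K) + (p-1)*|q|
Step 2: = 8^2 * 17 + (8-1)*5
Step 3: = 64*17 + 7*5
Step 4: = 1088 + 35 = 1123

1123


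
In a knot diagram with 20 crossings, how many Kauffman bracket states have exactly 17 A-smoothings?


We choose which 17 of 20 crossings get A-smoothings.
C(20, 17) = 20! / (17! * 3!)
= 1140

1140


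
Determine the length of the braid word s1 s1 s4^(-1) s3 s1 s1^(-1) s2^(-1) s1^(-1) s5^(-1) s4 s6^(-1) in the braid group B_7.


The word length counts the number of generators (including inverses).
Listing each generator: s1, s1, s4^(-1), s3, s1, s1^(-1), s2^(-1), s1^(-1), s5^(-1), s4, s6^(-1)
There are 11 generators in this braid word.

11


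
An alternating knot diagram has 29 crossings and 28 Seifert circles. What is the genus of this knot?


For alternating knots, g = (c - s + 1)/2.
= (29 - 28 + 1)/2
= 2/2 = 1

1


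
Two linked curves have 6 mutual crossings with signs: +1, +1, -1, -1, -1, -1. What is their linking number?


Step 1: Count positive crossings: 2
Step 2: Count negative crossings: 4
Step 3: Sum of signs = 2 - 4 = -2
Step 4: Linking number = sum/2 = -2/2 = -1

-1


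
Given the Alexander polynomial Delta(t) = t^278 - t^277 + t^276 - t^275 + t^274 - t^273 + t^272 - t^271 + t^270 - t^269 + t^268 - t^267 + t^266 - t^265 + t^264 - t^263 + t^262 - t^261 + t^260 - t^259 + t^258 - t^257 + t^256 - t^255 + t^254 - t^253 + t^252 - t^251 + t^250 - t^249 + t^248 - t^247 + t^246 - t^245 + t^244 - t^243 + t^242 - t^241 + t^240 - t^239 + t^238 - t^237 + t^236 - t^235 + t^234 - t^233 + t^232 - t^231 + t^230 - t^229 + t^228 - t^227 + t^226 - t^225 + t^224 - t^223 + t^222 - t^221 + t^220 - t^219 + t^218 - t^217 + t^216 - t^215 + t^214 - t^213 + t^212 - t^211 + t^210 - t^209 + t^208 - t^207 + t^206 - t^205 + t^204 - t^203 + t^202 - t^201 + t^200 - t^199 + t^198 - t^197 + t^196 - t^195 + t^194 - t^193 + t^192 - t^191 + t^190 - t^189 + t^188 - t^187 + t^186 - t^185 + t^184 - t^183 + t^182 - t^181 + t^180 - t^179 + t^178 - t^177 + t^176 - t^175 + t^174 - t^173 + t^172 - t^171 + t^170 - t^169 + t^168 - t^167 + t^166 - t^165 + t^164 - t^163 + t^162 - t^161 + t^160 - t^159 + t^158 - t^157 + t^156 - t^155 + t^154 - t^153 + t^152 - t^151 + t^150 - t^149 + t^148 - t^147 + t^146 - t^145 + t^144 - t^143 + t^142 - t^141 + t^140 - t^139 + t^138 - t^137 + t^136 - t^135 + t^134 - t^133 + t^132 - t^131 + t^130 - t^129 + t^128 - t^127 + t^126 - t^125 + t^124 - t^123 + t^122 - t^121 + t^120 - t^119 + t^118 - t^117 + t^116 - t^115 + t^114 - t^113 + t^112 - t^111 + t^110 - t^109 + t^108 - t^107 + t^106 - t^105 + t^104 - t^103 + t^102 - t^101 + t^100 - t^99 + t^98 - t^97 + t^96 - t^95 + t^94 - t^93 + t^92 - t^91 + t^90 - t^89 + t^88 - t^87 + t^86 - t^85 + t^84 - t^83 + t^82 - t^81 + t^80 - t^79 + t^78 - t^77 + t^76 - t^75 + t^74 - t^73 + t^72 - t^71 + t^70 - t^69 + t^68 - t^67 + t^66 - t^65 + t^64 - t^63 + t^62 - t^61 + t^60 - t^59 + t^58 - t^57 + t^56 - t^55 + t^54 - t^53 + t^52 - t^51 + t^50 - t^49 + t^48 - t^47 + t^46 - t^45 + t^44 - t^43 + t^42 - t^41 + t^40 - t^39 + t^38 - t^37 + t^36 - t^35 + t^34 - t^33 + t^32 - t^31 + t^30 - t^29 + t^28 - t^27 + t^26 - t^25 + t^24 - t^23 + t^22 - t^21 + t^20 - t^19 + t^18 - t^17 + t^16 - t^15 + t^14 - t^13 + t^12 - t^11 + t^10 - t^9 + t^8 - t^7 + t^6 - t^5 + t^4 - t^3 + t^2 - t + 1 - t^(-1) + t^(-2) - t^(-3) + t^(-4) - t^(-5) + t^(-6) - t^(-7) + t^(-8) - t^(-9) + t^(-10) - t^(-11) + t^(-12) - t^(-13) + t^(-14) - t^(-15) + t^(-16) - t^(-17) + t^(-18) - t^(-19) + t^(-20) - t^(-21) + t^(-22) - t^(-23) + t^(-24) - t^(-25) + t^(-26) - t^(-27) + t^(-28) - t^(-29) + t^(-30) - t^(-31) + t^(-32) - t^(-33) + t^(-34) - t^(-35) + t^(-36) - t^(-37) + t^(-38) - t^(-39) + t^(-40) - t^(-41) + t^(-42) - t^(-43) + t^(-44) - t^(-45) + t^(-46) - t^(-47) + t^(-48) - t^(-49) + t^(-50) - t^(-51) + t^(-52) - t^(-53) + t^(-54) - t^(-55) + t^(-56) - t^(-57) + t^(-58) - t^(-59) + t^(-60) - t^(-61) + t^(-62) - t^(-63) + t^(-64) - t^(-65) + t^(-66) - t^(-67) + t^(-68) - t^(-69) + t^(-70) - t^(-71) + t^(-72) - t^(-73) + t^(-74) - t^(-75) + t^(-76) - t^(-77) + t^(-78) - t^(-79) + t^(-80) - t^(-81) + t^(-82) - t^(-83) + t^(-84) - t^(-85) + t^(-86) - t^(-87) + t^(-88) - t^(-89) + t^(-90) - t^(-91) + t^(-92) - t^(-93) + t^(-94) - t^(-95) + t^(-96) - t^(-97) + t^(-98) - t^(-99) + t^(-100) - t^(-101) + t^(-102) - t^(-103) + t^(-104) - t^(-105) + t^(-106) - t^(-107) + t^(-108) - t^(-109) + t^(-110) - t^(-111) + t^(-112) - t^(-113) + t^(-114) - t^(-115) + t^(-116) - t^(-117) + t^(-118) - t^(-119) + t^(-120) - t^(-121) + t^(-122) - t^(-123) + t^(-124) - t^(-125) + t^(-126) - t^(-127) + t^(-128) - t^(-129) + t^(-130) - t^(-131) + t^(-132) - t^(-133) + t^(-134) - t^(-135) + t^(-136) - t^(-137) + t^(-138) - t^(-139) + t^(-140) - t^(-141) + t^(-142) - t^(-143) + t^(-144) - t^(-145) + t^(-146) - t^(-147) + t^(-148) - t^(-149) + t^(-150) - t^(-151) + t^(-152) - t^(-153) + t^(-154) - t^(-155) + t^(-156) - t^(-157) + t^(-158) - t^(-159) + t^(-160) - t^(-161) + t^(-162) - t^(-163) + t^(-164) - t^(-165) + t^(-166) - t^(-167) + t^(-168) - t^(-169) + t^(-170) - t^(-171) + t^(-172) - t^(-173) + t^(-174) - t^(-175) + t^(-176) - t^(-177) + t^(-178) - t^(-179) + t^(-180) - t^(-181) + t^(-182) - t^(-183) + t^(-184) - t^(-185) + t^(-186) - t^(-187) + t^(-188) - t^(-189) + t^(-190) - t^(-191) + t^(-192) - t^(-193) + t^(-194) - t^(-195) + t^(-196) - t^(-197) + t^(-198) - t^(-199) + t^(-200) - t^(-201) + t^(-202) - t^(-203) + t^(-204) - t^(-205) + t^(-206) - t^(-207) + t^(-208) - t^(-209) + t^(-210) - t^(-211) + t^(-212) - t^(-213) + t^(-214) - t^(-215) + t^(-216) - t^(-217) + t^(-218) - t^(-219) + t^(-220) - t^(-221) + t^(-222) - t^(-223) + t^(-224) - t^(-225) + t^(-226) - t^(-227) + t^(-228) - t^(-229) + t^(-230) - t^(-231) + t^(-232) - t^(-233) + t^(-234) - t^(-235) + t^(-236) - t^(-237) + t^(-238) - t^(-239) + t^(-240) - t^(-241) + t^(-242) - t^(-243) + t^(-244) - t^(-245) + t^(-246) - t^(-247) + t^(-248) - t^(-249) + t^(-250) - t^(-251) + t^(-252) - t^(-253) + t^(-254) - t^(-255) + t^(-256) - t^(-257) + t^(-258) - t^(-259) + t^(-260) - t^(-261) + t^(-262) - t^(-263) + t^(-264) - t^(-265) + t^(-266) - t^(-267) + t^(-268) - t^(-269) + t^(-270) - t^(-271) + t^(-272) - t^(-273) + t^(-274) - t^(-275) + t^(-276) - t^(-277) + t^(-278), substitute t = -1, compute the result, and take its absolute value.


Step 1: The polynomial has 557 terms with alternating signs, exponents from 278 down to -278.
Step 2: Substitute t = -1. The i-th term has coefficient (-1)^i and exponent (m-i),
  so its value is (-1)^i * (-1)^(m-i) = (-1)^m = 1 for every i.
Step 3: All 557 terms equal 1, so Delta(-1) = 557 * (1) = 557
Step 4: |Delta(-1)| = 557

557


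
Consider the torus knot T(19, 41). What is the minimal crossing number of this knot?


For a torus knot T(p, q) with gcd(p,q)=1,
the crossing number is min(p*(q-1), q*(p-1)).
p*(q-1) = 19*40 = 760
q*(p-1) = 41*18 = 738
min(760, 738) = 738

738


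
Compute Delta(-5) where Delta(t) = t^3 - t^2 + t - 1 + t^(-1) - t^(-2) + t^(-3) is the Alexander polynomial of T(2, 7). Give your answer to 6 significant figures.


Substituting t = -5 into Delta(t) = t^3 - t^2 + t - 1 + t^(-1) - t^(-2) + t^(-3):
Term values: (-125) + (-25) + (-5) + (-1) + (-0.2) + (-0.04) + (-0.008)
Sum = -156.248
Rounded to 6 significant figures: -156.248

-156.248


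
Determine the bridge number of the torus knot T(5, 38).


The bridge number of T(p,q) is min(p,q).
min(5, 38) = 5

5


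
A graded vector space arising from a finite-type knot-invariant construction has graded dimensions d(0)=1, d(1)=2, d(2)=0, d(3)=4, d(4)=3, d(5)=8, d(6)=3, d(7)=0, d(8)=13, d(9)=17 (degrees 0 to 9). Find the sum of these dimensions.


Total dimension = d(0) + d(1) + ... + d(9)
= 1 + 2 + 0 + 4 + 3 + 8 + 3 + 0 + 13 + 17
= 51

51


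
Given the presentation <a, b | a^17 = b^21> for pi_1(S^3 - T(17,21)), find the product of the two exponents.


The relation is a^17 = b^21.
Product of exponents = 17 * 21
= 357

357


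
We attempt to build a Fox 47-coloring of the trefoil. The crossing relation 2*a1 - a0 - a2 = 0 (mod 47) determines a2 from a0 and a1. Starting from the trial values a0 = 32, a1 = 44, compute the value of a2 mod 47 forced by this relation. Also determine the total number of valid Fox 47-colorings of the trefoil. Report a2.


Step 1: Apply the given crossing relation 2*a1 - a0 - a2 = 0 (mod 47).
  a2 = 2*a1 - a0 mod 47
  a2 = 2*44 - 32 mod 47
  a2 = 88 - 32 mod 47
  a2 = 56 mod 47 = 9
Step 2: The trefoil has determinant 3.
  Number of Fox p-colorings (p prime) is p^2 if p = 3, else p.
  Since 47 does not divide 3, only trivial (constant) colorings exist.
  (So the trial a0 = 32, a1 = 44 with a0 != a1 does NOT extend to a valid coloring of the whole trefoil: the other two crossing relations require 3*(a1 - a0) = 0 (mod 47), which fails.)
  Total colorings = 47
Step 3: a2 = 9, total Fox 47-colorings = 47

9


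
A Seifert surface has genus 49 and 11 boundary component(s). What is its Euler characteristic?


chi = 2 - 2g - b
= 2 - 2*49 - 11
= 2 - 98 - 11 = -107

-107


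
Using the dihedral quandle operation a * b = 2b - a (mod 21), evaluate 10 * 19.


10 * 19 = 2*19 - 10 mod 21
= 38 - 10 mod 21
= 28 mod 21 = 7

7


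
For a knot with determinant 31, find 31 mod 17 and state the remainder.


Step 1: A knot is p-colorable if and only if p divides its determinant.
Step 2: Compute 31 mod 17.
31 = 1 * 17 + 14
Step 3: 31 mod 17 = 14
Step 4: The knot is 17-colorable: no

14


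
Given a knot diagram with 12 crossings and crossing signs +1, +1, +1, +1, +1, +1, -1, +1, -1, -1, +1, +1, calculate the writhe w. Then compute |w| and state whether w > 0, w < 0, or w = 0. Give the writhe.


Step 1: Count positive crossings (+1).
Positive crossings: 9
Step 2: Count negative crossings (-1).
Negative crossings: 3
Step 3: Writhe = (positive) - (negative)
w = 9 - 3 = 6
Step 4: |w| = 6, and w is positive

6


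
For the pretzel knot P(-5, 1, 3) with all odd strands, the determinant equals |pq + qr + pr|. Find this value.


Step 1: Compute pq + qr + pr.
pq = (-5)*1 = -5
qr = 1*3 = 3
pr = (-5)*3 = -15
pq + qr + pr = -5 + 3 + (-15) = -17
Step 2: Take absolute value.
det(P(-5,1,3)) = |-17| = 17

17


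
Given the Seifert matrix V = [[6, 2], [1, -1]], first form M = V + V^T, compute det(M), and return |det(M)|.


Step 1: Form V + V^T where V = [[6, 2], [1, -1]]
  V^T = [[6, 1], [2, -1]]
  V + V^T = [[12, 3], [3, -2]]
Step 2: det(V + V^T) = 12*(-2) - 3*3
  = -24 - 9 = -33
Step 3: Knot determinant = |det(V + V^T)| = |-33| = 33

33


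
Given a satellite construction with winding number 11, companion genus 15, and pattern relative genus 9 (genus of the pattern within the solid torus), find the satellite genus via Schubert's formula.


Schubert: g(satellite) = g_rel(pattern) + |winding| * g(companion),
where g_rel(pattern) is the genus of the pattern relative to the solid torus.
= 9 + 11 * 15
= 9 + 165 = 174

174


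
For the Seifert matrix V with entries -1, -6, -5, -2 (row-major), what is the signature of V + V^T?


Step 1: V + V^T = [[-2, -11], [-11, -4]]
Step 2: trace = -6, det = -113
Step 3: Discriminant = (-6)^2 - 4*(-113) = 488
Step 4: Eigenvalues: 8.04536, -14.0454
Step 5: Signature = (# positive eigenvalues) - (# negative eigenvalues) = 0

0


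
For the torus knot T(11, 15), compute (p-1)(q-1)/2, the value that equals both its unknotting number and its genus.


For a torus knot T(p,q), both the unknotting number and genus equal (p-1)(q-1)/2.
= (11-1)(15-1)/2
= 10*14/2
= 140/2 = 70

70


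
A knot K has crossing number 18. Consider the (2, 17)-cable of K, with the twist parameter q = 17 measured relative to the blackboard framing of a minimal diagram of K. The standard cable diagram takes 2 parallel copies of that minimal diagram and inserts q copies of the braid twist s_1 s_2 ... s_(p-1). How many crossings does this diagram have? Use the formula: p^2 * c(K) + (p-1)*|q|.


Step 1: Each of the c(K) crossings of the companion diagram becomes p*p = p^2 crossings among the p parallel strands, and each of the |q| twists s_1 s_2 ... s_(p-1) adds (p-1) crossings.
  Crossings = p^2 * c(K) + (p-1)*|q|
Step 2: = 2^2 * 18 + (2-1)*17
Step 3: = 4*18 + 1*17
Step 4: = 72 + 17 = 89

89


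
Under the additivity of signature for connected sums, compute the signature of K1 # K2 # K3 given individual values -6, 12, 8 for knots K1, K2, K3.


The signature is additive under connected sum.
signature(K1 # K2 # K3) = (-6) + (12) + (8)
= 14

14


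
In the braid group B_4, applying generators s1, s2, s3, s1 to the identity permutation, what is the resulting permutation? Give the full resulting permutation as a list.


Starting with identity [1, 2, 3, 4].
Apply generators in sequence:
  After s1: [2, 1, 3, 4]
  After s2: [2, 3, 1, 4]
  After s3: [2, 3, 4, 1]
  After s1: [3, 2, 4, 1]
Final permutation: [3, 2, 4, 1]

[3, 2, 4, 1]


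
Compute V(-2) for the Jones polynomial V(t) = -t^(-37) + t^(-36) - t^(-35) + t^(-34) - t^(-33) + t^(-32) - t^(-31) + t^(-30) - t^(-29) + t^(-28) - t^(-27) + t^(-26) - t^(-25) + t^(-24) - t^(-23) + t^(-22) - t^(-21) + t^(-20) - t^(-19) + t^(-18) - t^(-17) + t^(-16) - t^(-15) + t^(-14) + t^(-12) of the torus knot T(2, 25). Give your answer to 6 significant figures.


Substituting t = -2 into V(t) = -t^(-37) + t^(-36) - t^(-35) + t^(-34) - t^(-33) + t^(-32) - t^(-31) + t^(-30) - t^(-29) + t^(-28) - t^(-27) + t^(-26) - t^(-25) + t^(-24) - t^(-23) + t^(-22) - t^(-21) + t^(-20) - t^(-19) + t^(-18) - t^(-17) + t^(-16) - t^(-15) + t^(-14) + t^(-12):
  (-)t^(-37) = 7.27596e-12
  (+)t^(-36) = 1.45519e-11
  (-)t^(-35) = 2.91038e-11
  (+)t^(-34) = 5.82077e-11
  (-)t^(-33) = 1.16415e-10
  (+)t^(-32) = 2.32831e-10
  (-)t^(-31) = 4.65661e-10
  (+)t^(-30) = 9.31323e-10
  (-)t^(-29) = 1.86265e-09
  (+)t^(-28) = 3.72529e-09
  (-)t^(-27) = 7.45058e-09
  (+)t^(-26) = 1.49012e-08
  (-)t^(-25) = 2.98023e-08
  (+)t^(-24) = 5.96046e-08
  (-)t^(-23) = 1.19209e-07
  (+)t^(-22) = 2.38419e-07
  (-)t^(-21) = 4.76837e-07
  (+)t^(-20) = 9.53674e-07
  (-)t^(-19) = 1.90735e-06
  (+)t^(-18) = 3.8147e-06
  (-)t^(-17) = 7.62939e-06
  (+)t^(-16) = 1.52588e-05
  (-)t^(-15) = 3.05176e-05
  (+)t^(-14) = 6.10352e-05
  (+)t^(-12) = 0.000244141
Sum = (7.27596e-12) + (1.45519e-11) + (2.91038e-11) + (5.82077e-11) + (1.16415e-10) + (2.32831e-10) + (4.65661e-10) + (9.31323e-10) + (1.86265e-09) + (3.72529e-09) + (7.45058e-09) + (1.49012e-08) + (2.98023e-08) + (5.96046e-08) + (1.19209e-07) + (2.38419e-07) + (4.76837e-07) + (9.53674e-07) + (1.90735e-06) + (3.8147e-06) + (7.62939e-06) + (1.52588e-05) + (3.05176e-05) + (6.10352e-05) + (0.000244141)
= 0.0003662109302
Rounded to 6 significant figures: 0.000366211

0.000366211


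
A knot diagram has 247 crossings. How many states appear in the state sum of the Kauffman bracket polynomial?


Each crossing contributes 2 choices (A-smoothing or B-smoothing).
Total states = 2^247 = 226156424291633194186662080095093570025917938800079226639565593765455331328

226156424291633194186662080095093570025917938800079226639565593765455331328


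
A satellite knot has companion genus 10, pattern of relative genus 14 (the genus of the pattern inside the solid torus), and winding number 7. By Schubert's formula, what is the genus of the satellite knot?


Schubert: g(satellite) = g_rel(pattern) + |winding| * g(companion),
where g_rel(pattern) is the genus of the pattern relative to the solid torus.
= 14 + 7 * 10
= 14 + 70 = 84

84


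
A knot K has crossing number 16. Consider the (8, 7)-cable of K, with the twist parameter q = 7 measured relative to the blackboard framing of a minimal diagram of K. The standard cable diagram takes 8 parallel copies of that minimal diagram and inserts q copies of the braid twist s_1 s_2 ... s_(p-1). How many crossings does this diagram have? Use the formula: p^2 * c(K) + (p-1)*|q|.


Step 1: Each of the c(K) crossings of the companion diagram becomes p*p = p^2 crossings among the p parallel strands, and each of the |q| twists s_1 s_2 ... s_(p-1) adds (p-1) crossings.
  Crossings = p^2 * c(K) + (p-1)*|q|
Step 2: = 8^2 * 16 + (8-1)*7
Step 3: = 64*16 + 7*7
Step 4: = 1024 + 49 = 1073

1073


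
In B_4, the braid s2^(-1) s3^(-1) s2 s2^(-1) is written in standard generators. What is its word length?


The word length counts the number of generators (including inverses).
Listing each generator: s2^(-1), s3^(-1), s2, s2^(-1)
There are 4 generators in this braid word.

4


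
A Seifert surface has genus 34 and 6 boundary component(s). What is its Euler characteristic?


chi = 2 - 2g - b
= 2 - 2*34 - 6
= 2 - 68 - 6 = -72

-72


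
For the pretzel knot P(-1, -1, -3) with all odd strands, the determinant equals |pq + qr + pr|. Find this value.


Step 1: Compute pq + qr + pr.
pq = (-1)*(-1) = 1
qr = (-1)*(-3) = 3
pr = (-1)*(-3) = 3
pq + qr + pr = 1 + 3 + 3 = 7
Step 2: Take absolute value.
det(P(-1,-1,-3)) = |7| = 7

7


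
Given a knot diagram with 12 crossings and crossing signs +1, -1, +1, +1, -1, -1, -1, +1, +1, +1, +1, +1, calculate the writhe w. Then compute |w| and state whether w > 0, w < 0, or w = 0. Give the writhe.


Step 1: Count positive crossings (+1).
Positive crossings: 8
Step 2: Count negative crossings (-1).
Negative crossings: 4
Step 3: Writhe = (positive) - (negative)
w = 8 - 4 = 4
Step 4: |w| = 4, and w is positive

4


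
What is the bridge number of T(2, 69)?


The bridge number of T(p,q) is min(p,q).
min(2, 69) = 2

2


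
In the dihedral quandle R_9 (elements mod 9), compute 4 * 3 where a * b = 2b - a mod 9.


4 * 3 = 2*3 - 4 mod 9
= 6 - 4 mod 9
= 2 mod 9 = 2

2


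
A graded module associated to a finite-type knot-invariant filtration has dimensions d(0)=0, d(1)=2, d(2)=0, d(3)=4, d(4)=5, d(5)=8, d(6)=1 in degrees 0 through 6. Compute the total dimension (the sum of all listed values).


Total dimension = d(0) + d(1) + ... + d(6)
= 0 + 2 + 0 + 4 + 5 + 8 + 1
= 20

20


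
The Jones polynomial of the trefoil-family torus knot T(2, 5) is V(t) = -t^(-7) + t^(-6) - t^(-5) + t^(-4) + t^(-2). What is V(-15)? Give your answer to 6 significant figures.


Substituting t = -15 into V(t) = -t^(-7) + t^(-6) - t^(-5) + t^(-4) + t^(-2):
  (-)t^(-7) = 5.85277e-09
  (+)t^(-6) = 8.77915e-08
  (-)t^(-5) = 1.31687e-06
  (+)t^(-4) = 1.97531e-05
  (+)t^(-2) = 0.00444444
Sum = (5.85277e-09) + (8.77915e-08) + (1.31687e-06) + (1.97531e-05) + (0.00444444)
= 0.004465608048
Rounded to 6 significant figures: 0.00446561

0.00446561


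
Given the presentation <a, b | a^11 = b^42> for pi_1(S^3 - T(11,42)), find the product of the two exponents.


The relation is a^11 = b^42.
Product of exponents = 11 * 42
= 462

462


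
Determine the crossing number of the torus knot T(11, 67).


For a torus knot T(p, q) with gcd(p,q)=1,
the crossing number is min(p*(q-1), q*(p-1)).
p*(q-1) = 11*66 = 726
q*(p-1) = 67*10 = 670
min(726, 670) = 670

670


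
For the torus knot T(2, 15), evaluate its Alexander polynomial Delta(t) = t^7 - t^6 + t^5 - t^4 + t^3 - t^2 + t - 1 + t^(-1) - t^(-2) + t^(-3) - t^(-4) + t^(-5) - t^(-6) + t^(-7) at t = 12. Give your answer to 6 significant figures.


Substituting t = 12 into Delta(t) = t^7 - t^6 + t^5 - t^4 + t^3 - t^2 + t - 1 + t^(-1) - t^(-2) + t^(-3) - t^(-4) + t^(-5) - t^(-6) + t^(-7):
Term values: (35831808) + (-2985984) + (248832) + (-20736) + (1728) + (-144) + (12) + (-1) + (0.0833333) + (-0.00694444) + (0.000578704) + (-4.82253e-05) + (4.01878e-06) + (-3.34898e-07) + (2.79082e-08)
Sum = 33075515.08
Rounded to 6 significant figures: 3.30755e+07

3.30755e+07


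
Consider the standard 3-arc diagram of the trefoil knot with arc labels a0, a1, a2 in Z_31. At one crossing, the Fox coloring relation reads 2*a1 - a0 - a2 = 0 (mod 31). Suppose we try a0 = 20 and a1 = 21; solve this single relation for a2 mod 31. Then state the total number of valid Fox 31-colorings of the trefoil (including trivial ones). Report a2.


Step 1: Apply the given crossing relation 2*a1 - a0 - a2 = 0 (mod 31).
  a2 = 2*a1 - a0 mod 31
  a2 = 2*21 - 20 mod 31
  a2 = 42 - 20 mod 31
  a2 = 22 mod 31 = 22
Step 2: The trefoil has determinant 3.
  Number of Fox p-colorings (p prime) is p^2 if p = 3, else p.
  Since 31 does not divide 3, only trivial (constant) colorings exist.
  (So the trial a0 = 20, a1 = 21 with a0 != a1 does NOT extend to a valid coloring of the whole trefoil: the other two crossing relations require 3*(a1 - a0) = 0 (mod 31), which fails.)
  Total colorings = 31
Step 3: a2 = 22, total Fox 31-colorings = 31

22


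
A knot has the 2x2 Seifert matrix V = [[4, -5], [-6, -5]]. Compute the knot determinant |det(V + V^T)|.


Step 1: Form V + V^T where V = [[4, -5], [-6, -5]]
  V^T = [[4, -6], [-5, -5]]
  V + V^T = [[8, -11], [-11, -10]]
Step 2: det(V + V^T) = 8*(-10) - (-11)*(-11)
  = -80 - 121 = -201
Step 3: Knot determinant = |det(V + V^T)| = |-201| = 201

201


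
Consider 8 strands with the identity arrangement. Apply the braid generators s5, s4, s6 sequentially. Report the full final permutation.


Starting with identity [1, 2, 3, 4, 5, 6, 7, 8].
Apply generators in sequence:
  After s5: [1, 2, 3, 4, 6, 5, 7, 8]
  After s4: [1, 2, 3, 6, 4, 5, 7, 8]
  After s6: [1, 2, 3, 6, 4, 7, 5, 8]
Final permutation: [1, 2, 3, 6, 4, 7, 5, 8]

[1, 2, 3, 6, 4, 7, 5, 8]


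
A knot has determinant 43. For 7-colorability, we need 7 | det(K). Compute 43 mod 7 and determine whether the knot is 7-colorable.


Step 1: A knot is p-colorable if and only if p divides its determinant.
Step 2: Compute 43 mod 7.
43 = 6 * 7 + 1
Step 3: 43 mod 7 = 1
Step 4: The knot is 7-colorable: no

1


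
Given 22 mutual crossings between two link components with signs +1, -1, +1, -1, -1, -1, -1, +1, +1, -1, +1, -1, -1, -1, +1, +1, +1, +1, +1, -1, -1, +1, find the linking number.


Step 1: Count positive crossings: 11
Step 2: Count negative crossings: 11
Step 3: Sum of signs = 11 - 11 = 0
Step 4: Linking number = sum/2 = 0/2 = 0

0


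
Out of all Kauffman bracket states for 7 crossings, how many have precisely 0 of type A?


We choose which 0 of 7 crossings get A-smoothings.
C(7, 0) = 7! / (0! * 7!)
= 1

1


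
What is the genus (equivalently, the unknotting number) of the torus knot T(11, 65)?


For a torus knot T(p,q), both the unknotting number and genus equal (p-1)(q-1)/2.
= (11-1)(65-1)/2
= 10*64/2
= 640/2 = 320

320


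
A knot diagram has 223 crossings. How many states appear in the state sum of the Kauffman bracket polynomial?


Each crossing contributes 2 choices (A-smoothing or B-smoothing).
Total states = 2^223 = 13479973333575319897333507543509815336818572211270286240551805124608

13479973333575319897333507543509815336818572211270286240551805124608


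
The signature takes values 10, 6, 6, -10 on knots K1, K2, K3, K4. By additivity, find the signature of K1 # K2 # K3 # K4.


The signature is additive under connected sum.
signature(K1 # K2 # K3 # K4) = (10) + (6) + (6) + (-10)
= 12

12


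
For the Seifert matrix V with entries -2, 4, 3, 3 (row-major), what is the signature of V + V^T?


Step 1: V + V^T = [[-4, 7], [7, 6]]
Step 2: trace = 2, det = -73
Step 3: Discriminant = 2^2 - 4*(-73) = 296
Step 4: Eigenvalues: 9.60233, -7.60233
Step 5: Signature = (# positive eigenvalues) - (# negative eigenvalues) = 0

0


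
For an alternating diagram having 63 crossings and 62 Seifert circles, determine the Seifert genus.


For alternating knots, g = (c - s + 1)/2.
= (63 - 62 + 1)/2
= 2/2 = 1

1


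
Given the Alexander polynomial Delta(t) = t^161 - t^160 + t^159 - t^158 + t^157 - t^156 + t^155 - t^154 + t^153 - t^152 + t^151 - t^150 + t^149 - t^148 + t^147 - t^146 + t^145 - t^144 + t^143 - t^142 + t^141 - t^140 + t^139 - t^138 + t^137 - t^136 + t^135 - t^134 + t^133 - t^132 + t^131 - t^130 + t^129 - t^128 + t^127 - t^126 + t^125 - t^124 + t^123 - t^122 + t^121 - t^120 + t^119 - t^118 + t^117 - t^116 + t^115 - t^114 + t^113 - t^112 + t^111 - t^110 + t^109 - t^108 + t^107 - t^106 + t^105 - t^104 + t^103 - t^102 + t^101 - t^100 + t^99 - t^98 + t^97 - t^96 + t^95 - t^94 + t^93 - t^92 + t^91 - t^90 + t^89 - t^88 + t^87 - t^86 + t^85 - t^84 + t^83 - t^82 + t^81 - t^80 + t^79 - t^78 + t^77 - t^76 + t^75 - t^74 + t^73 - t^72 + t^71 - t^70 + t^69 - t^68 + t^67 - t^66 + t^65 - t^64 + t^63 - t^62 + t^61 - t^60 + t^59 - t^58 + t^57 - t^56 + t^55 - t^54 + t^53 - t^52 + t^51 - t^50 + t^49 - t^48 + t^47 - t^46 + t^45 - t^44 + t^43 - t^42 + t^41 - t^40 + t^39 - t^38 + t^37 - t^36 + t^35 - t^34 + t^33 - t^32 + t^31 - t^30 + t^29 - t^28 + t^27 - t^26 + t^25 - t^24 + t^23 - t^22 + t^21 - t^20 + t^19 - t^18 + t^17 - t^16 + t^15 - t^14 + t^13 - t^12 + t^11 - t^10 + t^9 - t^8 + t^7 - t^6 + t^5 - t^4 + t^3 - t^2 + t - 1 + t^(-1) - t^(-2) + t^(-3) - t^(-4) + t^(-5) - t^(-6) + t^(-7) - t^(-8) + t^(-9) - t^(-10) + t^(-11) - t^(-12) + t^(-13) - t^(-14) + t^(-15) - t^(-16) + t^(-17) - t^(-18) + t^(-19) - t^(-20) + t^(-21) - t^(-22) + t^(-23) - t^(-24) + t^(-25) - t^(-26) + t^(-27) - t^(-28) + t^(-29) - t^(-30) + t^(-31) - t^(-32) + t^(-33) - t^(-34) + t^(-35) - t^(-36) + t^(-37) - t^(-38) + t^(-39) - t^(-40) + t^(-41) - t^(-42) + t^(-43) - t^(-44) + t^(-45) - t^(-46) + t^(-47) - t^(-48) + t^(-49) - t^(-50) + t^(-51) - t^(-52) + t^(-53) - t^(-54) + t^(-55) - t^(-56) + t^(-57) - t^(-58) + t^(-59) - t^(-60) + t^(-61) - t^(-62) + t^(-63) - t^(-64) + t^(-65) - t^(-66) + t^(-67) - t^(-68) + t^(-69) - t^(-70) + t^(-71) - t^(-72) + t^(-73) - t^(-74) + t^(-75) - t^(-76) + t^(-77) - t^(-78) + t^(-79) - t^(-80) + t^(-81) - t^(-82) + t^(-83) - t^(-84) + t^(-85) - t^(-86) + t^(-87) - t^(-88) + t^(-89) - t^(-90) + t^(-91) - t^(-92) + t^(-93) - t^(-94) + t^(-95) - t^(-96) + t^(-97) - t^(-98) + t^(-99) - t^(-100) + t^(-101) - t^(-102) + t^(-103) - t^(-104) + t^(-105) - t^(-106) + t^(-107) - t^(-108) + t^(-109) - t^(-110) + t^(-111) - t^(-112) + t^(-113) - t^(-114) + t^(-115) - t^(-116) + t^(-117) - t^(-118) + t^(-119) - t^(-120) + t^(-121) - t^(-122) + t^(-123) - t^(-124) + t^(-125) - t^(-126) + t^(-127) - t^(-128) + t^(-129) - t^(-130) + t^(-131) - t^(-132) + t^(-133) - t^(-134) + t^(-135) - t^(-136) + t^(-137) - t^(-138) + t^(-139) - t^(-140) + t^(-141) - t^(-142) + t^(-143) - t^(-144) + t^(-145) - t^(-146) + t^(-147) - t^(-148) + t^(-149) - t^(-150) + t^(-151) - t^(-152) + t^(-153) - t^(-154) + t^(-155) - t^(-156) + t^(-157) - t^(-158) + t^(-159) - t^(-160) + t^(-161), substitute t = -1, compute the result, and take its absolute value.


Step 1: The polynomial has 323 terms with alternating signs, exponents from 161 down to -161.
Step 2: Substitute t = -1. The i-th term has coefficient (-1)^i and exponent (m-i),
  so its value is (-1)^i * (-1)^(m-i) = (-1)^m = -1 for every i.
Step 3: All 323 terms equal -1, so Delta(-1) = 323 * (-1) = -323
Step 4: |Delta(-1)| = 323

323


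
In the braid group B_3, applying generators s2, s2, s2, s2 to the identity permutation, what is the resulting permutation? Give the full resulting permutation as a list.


Starting with identity [1, 2, 3].
Apply generators in sequence:
  After s2: [1, 3, 2]
  After s2: [1, 2, 3]
  After s2: [1, 3, 2]
  After s2: [1, 2, 3]
Final permutation: [1, 2, 3]

[1, 2, 3]


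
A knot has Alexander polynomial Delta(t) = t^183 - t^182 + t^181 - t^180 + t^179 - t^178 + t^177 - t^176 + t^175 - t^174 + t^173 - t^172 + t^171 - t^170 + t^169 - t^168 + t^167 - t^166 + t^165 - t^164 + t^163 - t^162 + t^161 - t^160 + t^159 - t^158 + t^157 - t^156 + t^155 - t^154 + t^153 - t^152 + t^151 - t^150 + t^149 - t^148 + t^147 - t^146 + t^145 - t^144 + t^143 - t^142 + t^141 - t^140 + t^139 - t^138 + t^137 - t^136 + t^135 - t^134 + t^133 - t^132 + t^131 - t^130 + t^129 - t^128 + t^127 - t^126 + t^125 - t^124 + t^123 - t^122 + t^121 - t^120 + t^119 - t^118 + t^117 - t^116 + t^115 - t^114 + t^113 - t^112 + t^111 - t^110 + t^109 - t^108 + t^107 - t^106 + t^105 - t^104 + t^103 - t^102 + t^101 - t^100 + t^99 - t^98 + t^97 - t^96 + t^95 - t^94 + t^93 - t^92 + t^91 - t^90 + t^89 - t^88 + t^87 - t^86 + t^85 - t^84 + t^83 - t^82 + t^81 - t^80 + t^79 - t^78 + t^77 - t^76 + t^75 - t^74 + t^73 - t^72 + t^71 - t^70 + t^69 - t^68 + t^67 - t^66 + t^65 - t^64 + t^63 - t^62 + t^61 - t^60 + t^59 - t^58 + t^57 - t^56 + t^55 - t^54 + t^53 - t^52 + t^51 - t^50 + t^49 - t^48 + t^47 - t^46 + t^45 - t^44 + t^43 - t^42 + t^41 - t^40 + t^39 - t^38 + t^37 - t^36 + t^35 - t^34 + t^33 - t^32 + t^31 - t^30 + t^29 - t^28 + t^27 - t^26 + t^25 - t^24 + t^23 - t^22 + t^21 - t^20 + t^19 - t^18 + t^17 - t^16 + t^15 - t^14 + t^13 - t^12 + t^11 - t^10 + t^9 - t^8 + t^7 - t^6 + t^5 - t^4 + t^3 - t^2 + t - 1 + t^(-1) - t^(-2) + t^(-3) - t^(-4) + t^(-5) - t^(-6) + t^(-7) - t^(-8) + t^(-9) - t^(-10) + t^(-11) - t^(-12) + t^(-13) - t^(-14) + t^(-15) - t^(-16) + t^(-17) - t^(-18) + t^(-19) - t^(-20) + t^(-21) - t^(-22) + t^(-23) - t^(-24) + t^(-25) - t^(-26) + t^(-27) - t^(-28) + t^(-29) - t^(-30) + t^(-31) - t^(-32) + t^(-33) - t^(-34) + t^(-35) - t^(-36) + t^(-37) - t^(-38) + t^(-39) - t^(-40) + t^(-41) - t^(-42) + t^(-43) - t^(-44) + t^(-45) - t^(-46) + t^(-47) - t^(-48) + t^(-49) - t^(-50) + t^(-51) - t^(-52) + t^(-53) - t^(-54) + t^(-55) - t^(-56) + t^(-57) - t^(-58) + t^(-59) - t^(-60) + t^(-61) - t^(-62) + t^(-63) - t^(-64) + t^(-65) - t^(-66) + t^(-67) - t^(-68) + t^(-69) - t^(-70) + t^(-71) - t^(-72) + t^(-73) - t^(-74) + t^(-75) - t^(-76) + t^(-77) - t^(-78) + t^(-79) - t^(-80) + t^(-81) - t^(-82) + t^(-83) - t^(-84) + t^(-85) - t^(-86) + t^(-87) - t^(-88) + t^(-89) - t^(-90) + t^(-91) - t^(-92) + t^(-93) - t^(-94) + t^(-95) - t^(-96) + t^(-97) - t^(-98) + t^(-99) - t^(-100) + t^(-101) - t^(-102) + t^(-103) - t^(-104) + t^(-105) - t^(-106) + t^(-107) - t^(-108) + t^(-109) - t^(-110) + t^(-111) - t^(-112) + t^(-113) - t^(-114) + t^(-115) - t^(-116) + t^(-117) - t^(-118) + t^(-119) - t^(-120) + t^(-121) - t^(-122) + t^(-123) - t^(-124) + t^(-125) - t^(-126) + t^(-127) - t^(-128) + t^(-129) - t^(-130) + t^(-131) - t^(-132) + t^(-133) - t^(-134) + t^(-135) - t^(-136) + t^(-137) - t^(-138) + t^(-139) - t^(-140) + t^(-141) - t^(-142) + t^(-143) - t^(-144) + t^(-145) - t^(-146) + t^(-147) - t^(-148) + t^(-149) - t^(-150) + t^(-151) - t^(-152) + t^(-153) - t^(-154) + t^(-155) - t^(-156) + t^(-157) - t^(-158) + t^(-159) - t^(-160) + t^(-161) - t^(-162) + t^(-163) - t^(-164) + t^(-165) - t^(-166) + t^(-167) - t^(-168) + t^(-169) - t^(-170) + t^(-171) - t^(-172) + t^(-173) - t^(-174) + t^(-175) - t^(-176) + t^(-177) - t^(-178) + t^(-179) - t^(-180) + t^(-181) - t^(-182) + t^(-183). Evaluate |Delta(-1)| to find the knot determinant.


Step 1: The polynomial has 367 terms with alternating signs, exponents from 183 down to -183.
Step 2: Substitute t = -1. The i-th term has coefficient (-1)^i and exponent (m-i),
  so its value is (-1)^i * (-1)^(m-i) = (-1)^m = -1 for every i.
Step 3: All 367 terms equal -1, so Delta(-1) = 367 * (-1) = -367
Step 4: |Delta(-1)| = 367

367


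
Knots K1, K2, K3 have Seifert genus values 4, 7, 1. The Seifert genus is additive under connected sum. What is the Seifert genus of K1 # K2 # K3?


The Seifert genus is additive under connected sum.
Seifert genus(K1 # K2 # K3) = (4) + (7) + (1)
= 12

12


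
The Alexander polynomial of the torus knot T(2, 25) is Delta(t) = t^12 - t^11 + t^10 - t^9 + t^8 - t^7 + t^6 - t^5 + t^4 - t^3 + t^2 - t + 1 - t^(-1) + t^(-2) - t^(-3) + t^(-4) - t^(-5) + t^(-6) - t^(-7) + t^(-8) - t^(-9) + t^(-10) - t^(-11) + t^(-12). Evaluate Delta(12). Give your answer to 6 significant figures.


Substituting t = 12 into Delta(t) = t^12 - t^11 + t^10 - t^9 + t^8 - t^7 + t^6 - t^5 + t^4 - t^3 + t^2 - t + 1 - t^(-1) + t^(-2) - t^(-3) + t^(-4) - t^(-5) + t^(-6) - t^(-7) + t^(-8) - t^(-9) + t^(-10) - t^(-11) + t^(-12):
Term values: (8916100448256) + (-743008370688) + (61917364224) + (-5159780352) + (429981696) + (-35831808) + (2985984) + (-248832) + (20736) + (-1728) + (144) + (-12) + (1) + (-0.0833333) + (0.00694444) + (-0.000578704) + (4.82253e-05) + (-4.01878e-06) + (3.34898e-07) + (-2.79082e-08) + (2.32568e-09) + (-1.93807e-10) + (1.61506e-11) + (-1.34588e-12) + (1.12157e-13)
Sum = 8.230246568e+12
Rounded to 6 significant figures: 8.23025e+12

8.23025e+12


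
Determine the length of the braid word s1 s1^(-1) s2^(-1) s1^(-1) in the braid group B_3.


The word length counts the number of generators (including inverses).
Listing each generator: s1, s1^(-1), s2^(-1), s1^(-1)
There are 4 generators in this braid word.

4


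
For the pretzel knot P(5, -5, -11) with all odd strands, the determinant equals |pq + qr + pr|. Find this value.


Step 1: Compute pq + qr + pr.
pq = 5*(-5) = -25
qr = (-5)*(-11) = 55
pr = 5*(-11) = -55
pq + qr + pr = -25 + 55 + (-55) = -25
Step 2: Take absolute value.
det(P(5,-5,-11)) = |-25| = 25

25


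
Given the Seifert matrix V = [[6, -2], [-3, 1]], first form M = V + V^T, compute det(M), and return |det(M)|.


Step 1: Form V + V^T where V = [[6, -2], [-3, 1]]
  V^T = [[6, -3], [-2, 1]]
  V + V^T = [[12, -5], [-5, 2]]
Step 2: det(V + V^T) = 12*2 - (-5)*(-5)
  = 24 - 25 = -1
Step 3: Knot determinant = |det(V + V^T)| = |-1| = 1

1


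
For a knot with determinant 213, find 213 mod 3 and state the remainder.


Step 1: A knot is p-colorable if and only if p divides its determinant.
Step 2: Compute 213 mod 3.
213 = 71 * 3 + 0
Step 3: 213 mod 3 = 0
Step 4: The knot is 3-colorable: yes

0


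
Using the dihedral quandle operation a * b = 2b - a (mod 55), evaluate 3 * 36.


3 * 36 = 2*36 - 3 mod 55
= 72 - 3 mod 55
= 69 mod 55 = 14

14


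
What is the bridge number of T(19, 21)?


The bridge number of T(p,q) is min(p,q).
min(19, 21) = 19

19


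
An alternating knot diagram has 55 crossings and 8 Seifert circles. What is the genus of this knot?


For alternating knots, g = (c - s + 1)/2.
= (55 - 8 + 1)/2
= 48/2 = 24

24


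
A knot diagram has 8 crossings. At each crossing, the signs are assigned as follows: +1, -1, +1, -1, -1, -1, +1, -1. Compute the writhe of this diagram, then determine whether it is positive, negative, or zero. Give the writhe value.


Step 1: Count positive crossings (+1).
Positive crossings: 3
Step 2: Count negative crossings (-1).
Negative crossings: 5
Step 3: Writhe = (positive) - (negative)
w = 3 - 5 = -2
Step 4: |w| = 2, and w is negative

-2


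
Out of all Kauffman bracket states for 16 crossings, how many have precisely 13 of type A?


We choose which 13 of 16 crossings get A-smoothings.
C(16, 13) = 16! / (13! * 3!)
= 560

560


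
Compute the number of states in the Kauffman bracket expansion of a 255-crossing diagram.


Each crossing contributes 2 choices (A-smoothing or B-smoothing).
Total states = 2^255 = 57896044618658097711785492504343953926634992332820282019728792003956564819968

57896044618658097711785492504343953926634992332820282019728792003956564819968
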